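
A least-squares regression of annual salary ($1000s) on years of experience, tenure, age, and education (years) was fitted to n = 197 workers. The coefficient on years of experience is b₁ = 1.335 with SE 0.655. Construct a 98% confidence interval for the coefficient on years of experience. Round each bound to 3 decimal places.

df = n − k − 1 = 197 − 4 − 1 = 192.
t* = t_{0.01, 192} = 2.345926.
Margin = t* × SE = 2.345926 × 0.655 = 1.53658.
CI: 1.335 ± 1.53658 → (-0.202, 2.872).
With 98% confidence, each one-unit increase in years of experience is associated with a change of between -0.202 and 2.872 $1000s in annual salary, holding the other predictors fixed.

(-0.202, 2.872)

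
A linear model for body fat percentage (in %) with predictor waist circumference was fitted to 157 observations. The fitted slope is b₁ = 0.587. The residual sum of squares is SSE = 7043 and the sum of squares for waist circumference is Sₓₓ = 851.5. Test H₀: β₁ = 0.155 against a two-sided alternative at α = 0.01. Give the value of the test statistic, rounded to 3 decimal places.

MSE = SSE/(n − 2) = 7043/155 = 45.4387.
SE(b₁) = √(MSE/Sₓₓ) = √(45.4387/851.5) = 0.231005.
t = (0.587 − 0.155) / 0.231005 = 1.870.
df = n − 2 = 155.
Two-sided p ≈ 0.0634, which is ≥ 0.01, so fail to reject H₀.
The data are consistent with a true slope of 0.155 % per unit of waist circumference.

t = 1.870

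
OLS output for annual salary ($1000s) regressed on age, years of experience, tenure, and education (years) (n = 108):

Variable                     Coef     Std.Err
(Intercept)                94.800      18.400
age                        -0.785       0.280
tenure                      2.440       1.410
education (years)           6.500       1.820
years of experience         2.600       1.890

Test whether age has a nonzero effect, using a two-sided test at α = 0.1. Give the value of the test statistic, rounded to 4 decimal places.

Read off: b = -0.785, SE = 0.280 for age.
H₀: β₁ = 0 vs H₁: β₁ ≠ 0.
t = -0.785 / 0.280 = -2.8036.
df = n − k − 1 = 108 − 4 − 1 = 103.
Two-sided p ≈ 0.0060, which is < 0.1, so reject H₀.
There is evidence that age is associated with annual salary, holding the other predictors fixed.

t = -2.8036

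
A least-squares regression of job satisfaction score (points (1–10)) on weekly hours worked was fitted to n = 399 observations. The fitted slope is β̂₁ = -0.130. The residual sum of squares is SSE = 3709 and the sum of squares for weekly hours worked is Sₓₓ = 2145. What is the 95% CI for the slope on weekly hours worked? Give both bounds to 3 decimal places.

(-0.260, 0.000)

MSE = SSE/(n − 2) = 3709/397 = 9.34257.
SE(β̂₁) = √(MSE/Sₓₓ) = √(9.34257/2145) = 0.0659963.
df = n − 2 = 397.
t* = t_{0.025, 397} = 1.965957.
Margin = t* × SE = 1.965957 × 0.0659963 = 0.12975.
CI: -0.130 ± 0.12975 → (-0.260, 0.000).
With 95% confidence, each one-unit increase in weekly hours worked is associated with a change of between -0.260 and 0.000 points (1–10) in job satisfaction score.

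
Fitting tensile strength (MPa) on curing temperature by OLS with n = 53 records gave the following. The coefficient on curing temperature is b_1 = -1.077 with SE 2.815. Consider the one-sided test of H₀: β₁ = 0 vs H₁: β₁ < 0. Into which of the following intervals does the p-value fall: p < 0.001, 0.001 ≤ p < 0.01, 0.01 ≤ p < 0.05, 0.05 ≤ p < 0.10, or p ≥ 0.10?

t = -1.077 / 2.815 = -0.383.
df = n − 2 = 53 − 2 = 51.
One-sided p = P(T_{51} < t) ≈ 0.3518.
So p ≥ 0.10.

p ≥ 0.10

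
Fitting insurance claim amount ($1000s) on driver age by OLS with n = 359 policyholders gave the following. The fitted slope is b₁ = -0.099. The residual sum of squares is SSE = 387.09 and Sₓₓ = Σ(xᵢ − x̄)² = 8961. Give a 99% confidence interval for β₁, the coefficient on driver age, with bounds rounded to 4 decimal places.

MSE = SSE/(n − 2) = 387.09/357 = 1.08429.
SE(b₁) = √(MSE/Sₓₓ) = √(1.08429/8961) = 0.011.
df = n − 2 = 357.
t* = t_{0.005, 357} = 2.589671.
Margin = t* × SE = 2.589671 × 0.011 = 0.028486.
CI: -0.099 ± 0.028486 → (-0.1275, -0.0705).
With 99% confidence, each one-unit increase in driver age is associated with a change of between -0.1275 and -0.0705 $1000s in insurance claim amount.

(-0.1275, -0.0705)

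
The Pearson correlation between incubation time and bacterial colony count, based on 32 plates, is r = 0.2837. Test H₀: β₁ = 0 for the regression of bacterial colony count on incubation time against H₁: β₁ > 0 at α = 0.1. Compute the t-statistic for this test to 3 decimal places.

t = r·√(n − 2)/√(1 − r²) = 0.2837·√30/√0.919514 = 1.620.
df = n − 2 = 30.
One-sided p ≈ 0.0578, which is < 0.1, so reject H₀.
There is evidence of a linear association between incubation time and bacterial colony count.

t = 1.620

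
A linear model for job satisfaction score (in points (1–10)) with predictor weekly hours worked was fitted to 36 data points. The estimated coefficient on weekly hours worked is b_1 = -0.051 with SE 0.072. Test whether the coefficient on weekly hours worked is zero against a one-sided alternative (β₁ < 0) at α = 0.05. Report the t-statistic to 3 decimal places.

t = -0.708

H₀: β₁ = 0 vs H₁: β₁ < 0.
t = (b_1 − β₁⁰)/SE = -0.051 / 0.072 = -0.708.
df = n − 2 = 36 − 2 = 34.
One-sided p ≈ 0.2418, which is ≥ 0.05, so fail to reject H₀.
The data do not give significant evidence that the true slope on weekly hours worked is negative.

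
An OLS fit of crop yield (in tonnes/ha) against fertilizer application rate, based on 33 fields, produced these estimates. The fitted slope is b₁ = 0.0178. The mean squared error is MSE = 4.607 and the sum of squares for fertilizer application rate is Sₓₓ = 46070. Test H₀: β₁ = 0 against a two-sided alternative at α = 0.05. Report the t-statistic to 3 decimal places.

SE(b₁) = √(MSE/Sₓₓ) = √(4.607/46070) = 0.01.
t = 0.0178 / 0.01 = 1.780.
df = n − 2 = 31.
Two-sided p ≈ 0.0849, which is ≥ 0.05, so fail to reject H₀.
The data do not give significant evidence of an association between fertilizer application rate and crop yield.

t = 1.780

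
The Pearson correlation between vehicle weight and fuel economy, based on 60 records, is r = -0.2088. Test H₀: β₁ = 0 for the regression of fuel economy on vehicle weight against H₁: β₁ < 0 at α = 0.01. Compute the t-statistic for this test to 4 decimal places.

t = r·√(n − 2)/√(1 − r²) = -0.2088·√58/√0.956403 = -1.6260.
df = n − 2 = 58.
One-sided p ≈ 0.0547, which is ≥ 0.01, so fail to reject H₀.
The data do not give significant evidence of a linear association between vehicle weight and fuel economy.

t = -1.6260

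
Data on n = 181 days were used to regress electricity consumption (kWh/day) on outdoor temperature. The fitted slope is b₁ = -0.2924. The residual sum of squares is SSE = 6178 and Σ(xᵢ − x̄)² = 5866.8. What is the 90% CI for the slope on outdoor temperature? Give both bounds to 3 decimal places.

MSE = SSE/(n − 2) = 6178/179 = 34.514.
SE(b₁) = √(MSE/Sₓₓ) = √(34.514/5866.8) = 0.0767003.
df = n − 2 = 179.
t* = t_{0.05, 179} = 1.653411.
Margin = t* × SE = 1.653411 × 0.0767003 = 0.12682.
CI: -0.2924 ± 0.12682 → (-0.419, -0.166).
With 90% confidence, each one-unit increase in outdoor temperature is associated with a change of between -0.419 and -0.166 kWh/day in electricity consumption.

(-0.419, -0.166)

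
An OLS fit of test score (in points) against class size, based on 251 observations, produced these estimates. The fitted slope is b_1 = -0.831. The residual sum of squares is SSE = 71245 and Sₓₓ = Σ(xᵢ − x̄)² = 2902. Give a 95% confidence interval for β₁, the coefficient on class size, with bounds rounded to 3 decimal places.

MSE = SSE/(n − 2) = 71245/249 = 286.124.
SE(b_1) = √(MSE/Sₓₓ) = √(286.124/2902) = 0.313999.
df = n − 2 = 249.
t* = t_{0.025, 249} = 1.969537.
Margin = t* × SE = 1.969537 × 0.313999 = 0.61843.
CI: -0.831 ± 0.61843 → (-1.449, -0.213).
With 95% confidence, each one-unit increase in class size is associated with a change of between -1.449 and -0.213 points in test score.

(-1.449, -0.213)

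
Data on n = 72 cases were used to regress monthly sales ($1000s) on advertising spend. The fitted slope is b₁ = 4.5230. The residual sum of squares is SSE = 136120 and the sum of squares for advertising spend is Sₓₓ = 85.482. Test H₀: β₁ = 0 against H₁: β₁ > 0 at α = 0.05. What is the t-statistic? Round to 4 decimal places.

MSE = SSE/(n − 2) = 136120/70 = 1944.57.
SE(b₁) = √(MSE/Sₓₓ) = √(1944.57/85.482) = 4.76952.
t = 4.5230 / 4.76952 = 0.9483.
df = n − 2 = 70.
One-sided p ≈ 0.1731, which is ≥ 0.05, so fail to reject H₀.
The data do not give significant evidence that the true slope on advertising spend is positive.

t = 0.9483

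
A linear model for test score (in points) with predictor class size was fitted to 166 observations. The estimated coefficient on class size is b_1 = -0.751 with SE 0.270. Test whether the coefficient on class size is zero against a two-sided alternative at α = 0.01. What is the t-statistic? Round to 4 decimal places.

t = -2.7815

H₀: β₁ = 0 vs H₁: β₁ ≠ 0.
t = (b_1 − β₁⁰)/SE = -0.751 / 0.270 = -2.7815.
df = n − 2 = 166 − 2 = 164.
Two-sided p ≈ 0.0060, which is < 0.01, so reject H₀.
There is evidence that class size is associated with test score.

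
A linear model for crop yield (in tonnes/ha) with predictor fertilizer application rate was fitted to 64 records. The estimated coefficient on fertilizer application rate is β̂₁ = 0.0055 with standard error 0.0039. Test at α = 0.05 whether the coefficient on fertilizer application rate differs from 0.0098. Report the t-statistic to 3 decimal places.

H₀: β₁ = 0.0098 vs H₁: β₁ ≠ 0.0098.
t = (β̂₁ − β₁⁰)/SE = (0.0055 − 0.0098) / 0.0039 = -1.103.
df = n − 2 = 64 − 2 = 62.
Two-sided p ≈ 0.2745, which is ≥ 0.05, so fail to reject H₀.
The data are consistent with a true slope of 0.0098 tonnes/ha per unit of fertilizer application rate.

t = -1.103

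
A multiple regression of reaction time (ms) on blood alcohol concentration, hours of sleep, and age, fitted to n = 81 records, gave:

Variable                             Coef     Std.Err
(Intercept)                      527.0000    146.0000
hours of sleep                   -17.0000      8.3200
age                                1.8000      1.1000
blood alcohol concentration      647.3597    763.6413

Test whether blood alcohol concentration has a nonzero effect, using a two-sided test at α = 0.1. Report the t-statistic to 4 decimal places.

Read off: b = 647.3597, SE = 763.6413 for blood alcohol concentration.
H₀: β₁ = 0 vs H₁: β₁ ≠ 0.
t = 647.3597 / 763.6413 = 0.8477.
df = n − k − 1 = 81 − 3 − 1 = 77.
Two-sided p ≈ 0.3992, which is ≥ 0.1, so fail to reject H₀.
The data do not give significant evidence of an association between blood alcohol concentration and reaction time, after adjusting for the other predictors.

t = 0.8477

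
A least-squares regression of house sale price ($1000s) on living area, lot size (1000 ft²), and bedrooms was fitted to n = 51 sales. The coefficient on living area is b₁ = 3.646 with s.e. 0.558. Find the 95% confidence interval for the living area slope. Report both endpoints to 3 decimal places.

(2.523, 4.769)

df = n − k − 1 = 51 − 3 − 1 = 47.
t* = t_{0.025, 47} = 2.011741.
Margin = t* × SE = 2.011741 × 0.558 = 1.12255.
CI: 3.646 ± 1.12255 → (2.523, 4.769).
With 95% confidence, each one-unit increase in living area is associated with a change of between 2.523 and 4.769 $1000s in house sale price, holding the other predictors fixed.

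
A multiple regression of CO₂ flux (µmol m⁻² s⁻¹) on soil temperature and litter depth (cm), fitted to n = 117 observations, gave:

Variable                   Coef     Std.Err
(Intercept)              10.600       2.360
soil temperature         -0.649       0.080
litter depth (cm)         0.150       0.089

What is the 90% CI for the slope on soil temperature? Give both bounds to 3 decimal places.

(-0.782, -0.516)

Read off: b = -0.649, SE = 0.080 for soil temperature.
df = n − k − 1 = 117 − 2 − 1 = 114.
t* = t_{0.05, 114} = 1.65833.
Margin = t* × SE = 1.65833 × 0.080 = 0.13267.
CI: -0.649 ± 0.13267 → (-0.782, -0.516).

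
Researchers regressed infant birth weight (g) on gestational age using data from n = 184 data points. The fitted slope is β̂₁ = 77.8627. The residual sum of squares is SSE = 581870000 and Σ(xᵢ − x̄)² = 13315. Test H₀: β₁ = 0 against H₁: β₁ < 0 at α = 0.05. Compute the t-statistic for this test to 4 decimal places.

t = 5.0248

MSE = SSE/(n − 2) = 581870000/182 = 3.19709e+06.
SE(β̂₁) = √(MSE/Sₓₓ) = √(3.19709e+06/13315) = 15.4955.
t = 77.8627 / 15.4955 = 5.0248.
df = n − 2 = 182.
One-sided p ≈ 1.0000, which is ≥ 0.05, so fail to reject H₀.
The data do not give significant evidence that the true slope on gestational age is negative.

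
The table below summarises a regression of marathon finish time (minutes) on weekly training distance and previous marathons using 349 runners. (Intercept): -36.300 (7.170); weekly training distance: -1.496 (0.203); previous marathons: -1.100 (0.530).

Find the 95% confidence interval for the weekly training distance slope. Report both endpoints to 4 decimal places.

(-1.8953, -1.0967)

Read off: b = -1.496, SE = 0.203 for weekly training distance.
df = n − k − 1 = 349 − 2 − 1 = 346.
t* = t_{0.025, 346} = 1.966844.
Margin = t* × SE = 1.966844 × 0.203 = 0.399269.
CI: -1.496 ± 0.399269 → (-1.8953, -1.0967).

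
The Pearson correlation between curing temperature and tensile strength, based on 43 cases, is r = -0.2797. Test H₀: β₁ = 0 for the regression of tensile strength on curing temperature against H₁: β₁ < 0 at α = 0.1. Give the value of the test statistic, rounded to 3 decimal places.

t = -1.865

t = r·√(n − 2)/√(1 − r²) = -0.2797·√41/√0.921768 = -1.865.
df = n − 2 = 41.
One-sided p ≈ 0.0346, which is < 0.1, so reject H₀.
There is evidence of a linear association between curing temperature and tensile strength.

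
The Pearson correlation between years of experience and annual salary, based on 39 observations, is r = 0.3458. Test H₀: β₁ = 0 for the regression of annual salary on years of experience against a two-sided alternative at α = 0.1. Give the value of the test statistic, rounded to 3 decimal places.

t = 2.242

t = r·√(n − 2)/√(1 − r²) = 0.3458·√37/√0.880422 = 2.242.
df = n − 2 = 37.
Two-sided p ≈ 0.0311, which is < 0.1, so reject H₀.
There is evidence of a linear association between years of experience and annual salary.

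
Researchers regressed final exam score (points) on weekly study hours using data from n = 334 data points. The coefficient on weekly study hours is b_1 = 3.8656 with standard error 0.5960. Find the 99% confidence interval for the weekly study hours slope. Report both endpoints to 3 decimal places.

(2.322, 5.410)

df = n − 2 = 334 − 2 = 332.
t* = t_{0.005, 332} = 2.590719.
Margin = t* × SE = 2.590719 × 0.5960 = 1.54407.
CI: 3.8656 ± 1.54407 → (2.322, 5.410).
With 99% confidence, each one-unit increase in weekly study hours is associated with a change of between 2.322 and 5.410 points in final exam score.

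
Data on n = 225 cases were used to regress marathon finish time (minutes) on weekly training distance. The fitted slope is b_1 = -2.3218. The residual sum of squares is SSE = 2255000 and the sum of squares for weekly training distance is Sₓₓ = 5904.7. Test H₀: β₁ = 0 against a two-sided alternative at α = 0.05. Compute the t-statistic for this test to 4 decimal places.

MSE = SSE/(n − 2) = 2255000/223 = 10112.1.
SE(b_1) = √(MSE/Sₓₓ) = √(10112.1/5904.7) = 1.30865.
t = -2.3218 / 1.30865 = -1.7742.
df = n − 2 = 223.
Two-sided p ≈ 0.0774, which is ≥ 0.05, so fail to reject H₀.
The data do not give significant evidence of an association between weekly training distance and marathon finish time.

t = -1.7742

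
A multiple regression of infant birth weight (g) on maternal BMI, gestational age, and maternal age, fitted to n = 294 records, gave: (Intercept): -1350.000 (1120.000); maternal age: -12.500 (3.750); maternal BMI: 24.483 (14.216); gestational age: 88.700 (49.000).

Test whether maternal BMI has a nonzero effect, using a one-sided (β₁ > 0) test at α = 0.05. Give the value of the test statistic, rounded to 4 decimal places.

Read off: b = 24.483, SE = 14.216 for maternal BMI.
H₀: β₁ = 0 vs H₁: β₁ > 0.
t = 24.483 / 14.216 = 1.7222.
df = n − k − 1 = 294 − 3 − 1 = 290.
One-sided p ≈ 0.0430, which is < 0.05, so reject H₀.
There is evidence that the true slope on maternal BMI is positive, holding the other predictors fixed.

t = 1.7222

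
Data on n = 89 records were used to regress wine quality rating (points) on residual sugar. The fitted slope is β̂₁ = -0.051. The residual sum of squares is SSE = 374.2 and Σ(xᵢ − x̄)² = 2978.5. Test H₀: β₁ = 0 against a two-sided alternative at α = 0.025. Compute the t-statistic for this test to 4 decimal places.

MSE = SSE/(n − 2) = 374.2/87 = 4.30115.
SE(β̂₁) = √(MSE/Sₓₓ) = √(4.30115/2978.5) = 0.0380009.
t = -0.051 / 0.0380009 = -1.3421.
df = n − 2 = 87.
Two-sided p ≈ 0.1831, which is ≥ 0.025, so fail to reject H₀.
The data do not give significant evidence of an association between residual sugar and wine quality rating.

t = -1.3421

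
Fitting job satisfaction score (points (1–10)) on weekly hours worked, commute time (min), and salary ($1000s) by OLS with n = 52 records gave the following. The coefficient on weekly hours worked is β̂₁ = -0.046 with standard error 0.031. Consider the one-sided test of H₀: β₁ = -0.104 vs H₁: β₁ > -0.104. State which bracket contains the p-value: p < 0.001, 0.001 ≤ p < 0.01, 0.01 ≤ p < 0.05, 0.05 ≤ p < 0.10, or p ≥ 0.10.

t = (-0.046 − (-0.104)) / 0.031 = 1.871.
df = n − k − 1 = 52 − 3 − 1 = 48.
One-sided p = P(T_{48} > t) ≈ 0.0337.
So 0.01 ≤ p < 0.05.

0.01 ≤ p < 0.05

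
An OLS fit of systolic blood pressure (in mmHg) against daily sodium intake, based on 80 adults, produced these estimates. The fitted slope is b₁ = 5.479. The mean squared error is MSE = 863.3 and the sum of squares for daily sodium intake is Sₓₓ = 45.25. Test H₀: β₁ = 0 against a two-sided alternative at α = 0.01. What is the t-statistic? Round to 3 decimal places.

t = 1.254

SE(b₁) = √(MSE/Sₓₓ) = √(863.3/45.25) = 4.36789.
t = 5.479 / 4.36789 = 1.254.
df = n − 2 = 78.
Two-sided p ≈ 0.2134, which is ≥ 0.01, so fail to reject H₀.
The data do not give significant evidence of an association between daily sodium intake and systolic blood pressure.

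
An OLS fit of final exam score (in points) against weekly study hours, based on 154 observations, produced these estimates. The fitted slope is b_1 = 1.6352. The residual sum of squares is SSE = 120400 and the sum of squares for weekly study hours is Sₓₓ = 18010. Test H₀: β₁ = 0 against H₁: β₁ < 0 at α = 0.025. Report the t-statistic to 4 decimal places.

t = 7.7972

MSE = SSE/(n − 2) = 120400/152 = 792.105.
SE(b_1) = √(MSE/Sₓₓ) = √(792.105/18010) = 0.209717.
t = 1.6352 / 0.209717 = 7.7972.
df = n − 2 = 152.
One-sided p ≈ 1.0000, which is ≥ 0.025, so fail to reject H₀.
The data do not give significant evidence that the true slope on weekly study hours is negative.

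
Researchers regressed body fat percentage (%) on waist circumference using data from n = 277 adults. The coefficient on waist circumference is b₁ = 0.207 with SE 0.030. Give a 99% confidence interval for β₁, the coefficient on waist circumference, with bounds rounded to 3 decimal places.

df = n − 2 = 277 − 2 = 275.
t* = t_{0.005, 275} = 2.593825.
Margin = t* × SE = 2.593825 × 0.030 = 0.07781.
CI: 0.207 ± 0.07781 → (0.129, 0.285).
With 99% confidence, each one-unit increase in waist circumference is associated with a change of between 0.129 and 0.285 % in body fat percentage.

(0.129, 0.285)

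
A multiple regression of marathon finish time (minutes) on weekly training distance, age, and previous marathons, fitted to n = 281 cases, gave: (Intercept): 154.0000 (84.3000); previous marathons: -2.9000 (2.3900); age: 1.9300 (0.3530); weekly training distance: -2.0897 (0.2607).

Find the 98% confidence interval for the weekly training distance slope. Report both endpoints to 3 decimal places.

Read off: b = -2.0897, SE = 0.2607 for weekly training distance.
df = n − k − 1 = 281 − 3 − 1 = 277.
t* = t_{0.01, 277} = 2.339885.
Margin = t* × SE = 2.339885 × 0.2607 = 0.61001.
CI: -2.0897 ± 0.61001 → (-2.700, -1.480).

(-2.700, -1.480)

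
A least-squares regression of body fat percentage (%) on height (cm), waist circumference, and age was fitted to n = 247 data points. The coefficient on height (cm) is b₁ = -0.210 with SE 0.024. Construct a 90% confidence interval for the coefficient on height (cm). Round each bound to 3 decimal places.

(-0.250, -0.170)

df = n − k − 1 = 247 − 3 − 1 = 243.
t* = t_{0.05, 243} = 1.651148.
Margin = t* × SE = 1.651148 × 0.024 = 0.03963.
CI: -0.210 ± 0.03963 → (-0.250, -0.170).
With 90% confidence, each one-unit increase in height (cm) is associated with a change of between -0.250 and -0.170 % in body fat percentage, holding the other predictors fixed.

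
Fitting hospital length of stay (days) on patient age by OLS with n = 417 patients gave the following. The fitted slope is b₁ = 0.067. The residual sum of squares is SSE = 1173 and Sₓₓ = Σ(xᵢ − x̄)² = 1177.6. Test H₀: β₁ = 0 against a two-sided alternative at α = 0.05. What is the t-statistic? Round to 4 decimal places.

MSE = SSE/(n − 2) = 1173/415 = 2.82651.
SE(b₁) = √(MSE/Sₓₓ) = √(2.82651/1177.6) = 0.0489921.
t = 0.067 / 0.0489921 = 1.3676.
df = n − 2 = 415.
Two-sided p ≈ 0.1722, which is ≥ 0.05, so fail to reject H₀.
The data do not give significant evidence of an association between patient age and hospital length of stay.

t = 1.3676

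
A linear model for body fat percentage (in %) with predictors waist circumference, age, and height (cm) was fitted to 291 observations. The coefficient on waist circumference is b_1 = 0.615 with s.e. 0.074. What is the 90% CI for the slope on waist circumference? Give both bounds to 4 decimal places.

df = n − k − 1 = 291 − 3 − 1 = 287.
t* = t_{0.05, 287} = 1.65018.
Margin = t* × SE = 1.65018 × 0.074 = 0.122113.
CI: 0.615 ± 0.122113 → (0.4929, 0.7371).
With 90% confidence, each one-unit increase in waist circumference is associated with a change of between 0.4929 and 0.7371 % in body fat percentage, holding the other predictors fixed.

(0.4929, 0.7371)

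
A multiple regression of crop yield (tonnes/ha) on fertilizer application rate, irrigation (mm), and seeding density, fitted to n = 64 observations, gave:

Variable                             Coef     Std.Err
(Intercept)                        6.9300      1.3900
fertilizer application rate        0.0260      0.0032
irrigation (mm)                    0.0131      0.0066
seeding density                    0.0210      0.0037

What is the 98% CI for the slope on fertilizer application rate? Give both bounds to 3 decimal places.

Read off: b = 0.0260, SE = 0.0032 for fertilizer application rate.
df = n − k − 1 = 64 − 3 − 1 = 60.
t* = t_{0.01, 60} = 2.390119.
Margin = t* × SE = 2.390119 × 0.0032 = 0.00765.
CI: 0.0260 ± 0.00765 → (0.018, 0.034).

(0.018, 0.034)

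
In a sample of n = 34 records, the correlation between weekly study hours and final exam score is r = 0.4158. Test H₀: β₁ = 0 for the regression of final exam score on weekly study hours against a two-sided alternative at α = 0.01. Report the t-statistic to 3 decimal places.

t = r·√(n − 2)/√(1 − r²) = 0.4158·√32/√0.82711 = 2.586.
df = n − 2 = 32.
Two-sided p ≈ 0.0145, which is ≥ 0.01, so fail to reject H₀.
The data do not give significant evidence of a linear association between weekly study hours and final exam score.

t = 2.586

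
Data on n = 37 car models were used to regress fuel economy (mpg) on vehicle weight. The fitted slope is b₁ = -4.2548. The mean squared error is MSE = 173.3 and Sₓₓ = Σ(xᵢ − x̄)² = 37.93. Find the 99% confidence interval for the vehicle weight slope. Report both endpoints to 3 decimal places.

(-10.077, 1.567)

SE(b₁) = √(MSE/Sₓₓ) = √(173.3/37.93) = 2.13751.
df = n − 2 = 35.
t* = t_{0.005, 35} = 2.723806.
Margin = t* × SE = 2.723806 × 2.13751 = 5.82216.
CI: -4.2548 ± 5.82216 → (-10.077, 1.567).
With 99% confidence, each one-unit increase in vehicle weight is associated with a change of between -10.077 and 1.567 mpg in fuel economy.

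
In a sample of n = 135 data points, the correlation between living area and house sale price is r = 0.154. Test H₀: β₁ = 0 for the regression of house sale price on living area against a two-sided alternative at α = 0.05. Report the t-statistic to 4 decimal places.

t = 1.7975

t = r·√(n − 2)/√(1 − r²) = 0.154·√133/√0.976284 = 1.7975.
df = n − 2 = 133.
Two-sided p ≈ 0.0745, which is ≥ 0.05, so fail to reject H₀.
The data do not give significant evidence of a linear association between living area and house sale price.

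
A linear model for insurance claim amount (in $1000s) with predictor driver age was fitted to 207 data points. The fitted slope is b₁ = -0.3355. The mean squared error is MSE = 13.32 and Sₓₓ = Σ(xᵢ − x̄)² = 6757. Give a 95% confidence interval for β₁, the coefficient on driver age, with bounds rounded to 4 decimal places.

(-0.4230, -0.2480)

SE(b₁) = √(MSE/Sₓₓ) = √(13.32/6757) = 0.0443992.
df = n − 2 = 205.
t* = t_{0.025, 205} = 1.971603.
Margin = t* × SE = 1.971603 × 0.0443992 = 0.087538.
CI: -0.3355 ± 0.087538 → (-0.4230, -0.2480).
With 95% confidence, each one-unit increase in driver age is associated with a change of between -0.4230 and -0.2480 $1000s in insurance claim amount.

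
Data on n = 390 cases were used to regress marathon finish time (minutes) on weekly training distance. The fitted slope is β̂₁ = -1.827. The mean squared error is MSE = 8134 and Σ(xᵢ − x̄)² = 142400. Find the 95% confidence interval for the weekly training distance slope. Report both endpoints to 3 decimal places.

SE(β̂₁) = √(MSE/Sₓₓ) = √(8134/142400) = 0.239.
df = n − 2 = 388.
t* = t_{0.025, 388} = 1.966097.
Margin = t* × SE = 1.966097 × 0.239 = 0.46990.
CI: -1.827 ± 0.46990 → (-2.297, -1.357).
With 95% confidence, each one-unit increase in weekly training distance is associated with a change of between -2.297 and -1.357 minutes in marathon finish time.

(-2.297, -1.357)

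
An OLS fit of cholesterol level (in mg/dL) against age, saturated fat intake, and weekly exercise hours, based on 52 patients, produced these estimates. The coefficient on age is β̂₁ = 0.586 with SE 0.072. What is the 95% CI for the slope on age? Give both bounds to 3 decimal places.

df = n − k − 1 = 52 − 3 − 1 = 48.
t* = t_{0.025, 48} = 2.010635.
Margin = t* × SE = 2.010635 × 0.072 = 0.14477.
CI: 0.586 ± 0.14477 → (0.441, 0.731).
With 95% confidence, each one-unit increase in age is associated with a change of between 0.441 and 0.731 mg/dL in cholesterol level, holding the other predictors fixed.

(0.441, 0.731)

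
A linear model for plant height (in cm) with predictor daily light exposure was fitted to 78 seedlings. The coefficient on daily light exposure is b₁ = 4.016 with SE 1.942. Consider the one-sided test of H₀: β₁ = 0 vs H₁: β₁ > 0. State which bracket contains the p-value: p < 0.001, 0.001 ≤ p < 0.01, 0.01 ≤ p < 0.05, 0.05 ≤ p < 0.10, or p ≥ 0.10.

0.01 ≤ p < 0.05

t = 4.016 / 1.942 = 2.068.
df = n − 2 = 78 − 2 = 76.
One-sided p = P(T_{76} > t) ≈ 0.0210.
So 0.01 ≤ p < 0.05.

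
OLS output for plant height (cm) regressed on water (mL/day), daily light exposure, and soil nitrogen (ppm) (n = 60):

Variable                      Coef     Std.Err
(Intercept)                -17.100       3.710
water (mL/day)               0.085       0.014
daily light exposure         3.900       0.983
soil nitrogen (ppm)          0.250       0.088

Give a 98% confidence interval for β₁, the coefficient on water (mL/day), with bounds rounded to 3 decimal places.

(0.051, 0.119)

Read off: b = 0.085, SE = 0.014 for water (mL/day).
df = n − k − 1 = 60 − 3 − 1 = 56.
t* = t_{0.01, 56} = 2.394801.
Margin = t* × SE = 2.394801 × 0.014 = 0.03353.
CI: 0.085 ± 0.03353 → (0.051, 0.119).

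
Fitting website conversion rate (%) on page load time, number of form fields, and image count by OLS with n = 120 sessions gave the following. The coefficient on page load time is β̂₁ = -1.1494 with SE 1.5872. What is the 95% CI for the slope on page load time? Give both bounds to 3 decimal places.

df = n − k − 1 = 120 − 3 − 1 = 116.
t* = t_{0.025, 116} = 1.980626.
Margin = t* × SE = 1.980626 × 1.5872 = 3.14365.
CI: -1.1494 ± 3.14365 → (-4.293, 1.994).
With 95% confidence, each one-unit increase in page load time is associated with a change of between -4.293 and 1.994 % in website conversion rate, holding the other predictors fixed.

(-4.293, 1.994)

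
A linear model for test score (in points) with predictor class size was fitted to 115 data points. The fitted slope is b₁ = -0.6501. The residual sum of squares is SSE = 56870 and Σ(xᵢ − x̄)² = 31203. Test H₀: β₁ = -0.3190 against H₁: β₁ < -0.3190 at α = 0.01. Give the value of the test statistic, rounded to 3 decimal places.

t = -2.607

MSE = SSE/(n − 2) = 56870/113 = 503.274.
SE(b₁) = √(MSE/Sₓₓ) = √(503.274/31203) = 0.127.
t = (-0.6501 − (-0.3190)) / 0.127 = -2.607.
df = n − 2 = 113.
One-sided p ≈ 0.0052, which is < 0.01, so reject H₀.
There is evidence that the true slope on class size is below -0.3190 points per unit.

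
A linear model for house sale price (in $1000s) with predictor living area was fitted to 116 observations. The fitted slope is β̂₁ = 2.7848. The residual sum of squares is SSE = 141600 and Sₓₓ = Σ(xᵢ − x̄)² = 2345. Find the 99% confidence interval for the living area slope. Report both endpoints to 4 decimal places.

MSE = SSE/(n − 2) = 141600/114 = 1242.11.
SE(β̂₁) = √(MSE/Sₓₓ) = √(1242.11/2345) = 0.727793.
df = n − 2 = 114.
t* = t_{0.005, 114} = 2.619645.
Margin = t* × SE = 2.619645 × 0.727793 = 1.906559.
CI: 2.7848 ± 1.906559 → (0.8782, 4.6914).
With 99% confidence, each one-unit increase in living area is associated with a change of between 0.8782 and 4.6914 $1000s in house sale price.

(0.8782, 4.6914)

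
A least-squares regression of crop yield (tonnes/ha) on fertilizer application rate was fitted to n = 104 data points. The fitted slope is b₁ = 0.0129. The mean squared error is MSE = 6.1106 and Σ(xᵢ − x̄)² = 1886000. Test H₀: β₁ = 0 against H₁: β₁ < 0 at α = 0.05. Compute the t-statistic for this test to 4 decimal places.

t = 7.1667

SE(b₁) = √(MSE/Sₓₓ) = √(6.1106/1886000) = 0.00179999.
t = 0.0129 / 0.00179999 = 7.1667.
df = n − 2 = 102.
One-sided p ≈ 1.0000, which is ≥ 0.05, so fail to reject H₀.
The data do not give significant evidence that the true slope on fertilizer application rate is negative.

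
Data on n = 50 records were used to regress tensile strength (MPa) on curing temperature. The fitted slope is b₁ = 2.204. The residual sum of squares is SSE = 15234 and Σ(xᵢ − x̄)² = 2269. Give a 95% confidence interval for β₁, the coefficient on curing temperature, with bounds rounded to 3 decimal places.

MSE = SSE/(n − 2) = 15234/48 = 317.375.
SE(b₁) = √(MSE/Sₓₓ) = √(317.375/2269) = 0.373998.
df = n − 2 = 48.
t* = t_{0.025, 48} = 2.010635.
Margin = t* × SE = 2.010635 × 0.373998 = 0.75197.
CI: 2.204 ± 0.75197 → (1.452, 2.956).
With 95% confidence, each one-unit increase in curing temperature is associated with a change of between 1.452 and 2.956 MPa in tensile strength.

(1.452, 2.956)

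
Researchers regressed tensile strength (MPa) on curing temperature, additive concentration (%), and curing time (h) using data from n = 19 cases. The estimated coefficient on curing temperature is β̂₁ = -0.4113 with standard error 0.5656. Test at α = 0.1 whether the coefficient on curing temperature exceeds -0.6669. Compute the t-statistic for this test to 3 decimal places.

H₀: β₁ = -0.6669 vs H₁: β₁ > -0.6669.
t = (β̂₁ − β₁⁰)/SE = (-0.4113 − (-0.6669)) / 0.5656 = 0.452.
df = n − k − 1 = 19 − 3 − 1 = 15.
One-sided p ≈ 0.3289, which is ≥ 0.1, so fail to reject H₀.
The data do not give significant evidence that the true slope on curing temperature exceeds -0.6669 MPa per unit, holding the other predictors fixed.

t = 0.452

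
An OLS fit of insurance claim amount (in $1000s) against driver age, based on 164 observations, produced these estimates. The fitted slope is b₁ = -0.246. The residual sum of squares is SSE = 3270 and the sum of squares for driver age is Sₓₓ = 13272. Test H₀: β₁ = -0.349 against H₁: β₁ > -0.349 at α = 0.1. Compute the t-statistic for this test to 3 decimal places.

MSE = SSE/(n − 2) = 3270/162 = 20.1852.
SE(b₁) = √(MSE/Sₓₓ) = √(20.1852/13272) = 0.0389985.
t = (-0.246 − (-0.349)) / 0.0389985 = 2.641.
df = n − 2 = 162.
One-sided p ≈ 0.0045, which is < 0.1, so reject H₀.
There is evidence that the true slope on driver age exceeds -0.349 $1000s per unit.

t = 2.641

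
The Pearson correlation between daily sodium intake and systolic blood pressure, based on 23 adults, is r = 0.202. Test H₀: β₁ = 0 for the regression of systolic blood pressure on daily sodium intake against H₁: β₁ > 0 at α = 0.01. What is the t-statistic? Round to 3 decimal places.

t = r·√(n − 2)/√(1 − r²) = 0.202·√21/√0.959196 = 0.945.
df = n − 2 = 21.
One-sided p ≈ 0.1777, which is ≥ 0.01, so fail to reject H₀.
The data do not give significant evidence of a linear association between daily sodium intake and systolic blood pressure.

t = 0.945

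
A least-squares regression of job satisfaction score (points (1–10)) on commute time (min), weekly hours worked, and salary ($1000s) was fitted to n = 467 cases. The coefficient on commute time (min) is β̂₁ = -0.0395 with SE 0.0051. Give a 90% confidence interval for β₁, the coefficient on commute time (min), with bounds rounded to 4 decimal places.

(-0.0479, -0.0311)

df = n − k − 1 = 467 − 3 − 1 = 463.
t* = t_{0.05, 463} = 1.648151.
Margin = t* × SE = 1.648151 × 0.0051 = 0.008406.
CI: -0.0395 ± 0.008406 → (-0.0479, -0.0311).
With 90% confidence, each one-unit increase in commute time (min) is associated with a change of between -0.0479 and -0.0311 points (1–10) in job satisfaction score, holding the other predictors fixed.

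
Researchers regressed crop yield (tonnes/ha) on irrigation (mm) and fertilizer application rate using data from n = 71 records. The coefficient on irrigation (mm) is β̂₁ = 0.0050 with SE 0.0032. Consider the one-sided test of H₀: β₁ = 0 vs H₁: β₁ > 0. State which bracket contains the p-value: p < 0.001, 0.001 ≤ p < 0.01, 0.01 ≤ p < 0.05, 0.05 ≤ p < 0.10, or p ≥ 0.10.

0.05 ≤ p < 0.10

t = 0.0050 / 0.0032 = 1.562.
df = n − k − 1 = 71 − 2 − 1 = 68.
One-sided p = P(T_{68} > t) ≈ 0.0614.
So 0.05 ≤ p < 0.10.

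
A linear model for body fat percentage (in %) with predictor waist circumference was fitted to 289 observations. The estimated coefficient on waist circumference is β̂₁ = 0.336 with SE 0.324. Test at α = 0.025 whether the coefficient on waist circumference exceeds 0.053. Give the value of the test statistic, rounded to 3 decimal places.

t = 0.873

H₀: β₁ = 0.053 vs H₁: β₁ > 0.053.
t = (β̂₁ − β₁⁰)/SE = (0.336 − 0.053) / 0.324 = 0.873.
df = n − 2 = 289 − 2 = 287.
One-sided p ≈ 0.1916, which is ≥ 0.025, so fail to reject H₀.
The data do not give significant evidence that the true slope on waist circumference exceeds 0.053 % per unit.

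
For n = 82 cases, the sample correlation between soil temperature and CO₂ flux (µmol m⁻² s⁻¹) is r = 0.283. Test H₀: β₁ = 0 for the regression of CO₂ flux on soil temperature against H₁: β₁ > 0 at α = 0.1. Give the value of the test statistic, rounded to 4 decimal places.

t = r·√(n − 2)/√(1 − r²) = 0.283·√80/√0.919911 = 2.6391.
df = n − 2 = 80.
One-sided p ≈ 0.0050, which is < 0.1, so reject H₀.
There is evidence of a linear association between soil temperature and CO₂ flux.

t = 2.6391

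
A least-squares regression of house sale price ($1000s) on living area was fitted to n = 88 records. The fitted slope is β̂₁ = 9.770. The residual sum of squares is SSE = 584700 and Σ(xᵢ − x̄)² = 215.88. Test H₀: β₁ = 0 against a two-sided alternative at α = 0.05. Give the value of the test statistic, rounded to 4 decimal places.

MSE = SSE/(n − 2) = 584700/86 = 6798.84.
SE(β̂₁) = √(MSE/Sₓₓ) = √(6798.84/215.88) = 5.61192.
t = 9.770 / 5.61192 = 1.7409.
df = n − 2 = 86.
Two-sided p ≈ 0.0853, which is ≥ 0.05, so fail to reject H₀.
The data do not give significant evidence of an association between living area and house sale price.

t = 1.7409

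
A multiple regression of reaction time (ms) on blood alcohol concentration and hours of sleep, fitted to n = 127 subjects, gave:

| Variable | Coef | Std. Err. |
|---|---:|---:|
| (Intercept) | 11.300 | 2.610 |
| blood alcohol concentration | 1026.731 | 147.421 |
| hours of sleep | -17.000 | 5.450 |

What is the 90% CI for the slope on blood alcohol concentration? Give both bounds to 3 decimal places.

(782.420, 1271.042)

Read off: b = 1026.731, SE = 147.421 for blood alcohol concentration.
df = n − k − 1 = 127 − 2 − 1 = 124.
t* = t_{0.05, 124} = 1.657235.
Margin = t* × SE = 1.657235 × 147.421 = 244.31124.
CI: 1026.731 ± 244.31124 → (782.420, 1271.042).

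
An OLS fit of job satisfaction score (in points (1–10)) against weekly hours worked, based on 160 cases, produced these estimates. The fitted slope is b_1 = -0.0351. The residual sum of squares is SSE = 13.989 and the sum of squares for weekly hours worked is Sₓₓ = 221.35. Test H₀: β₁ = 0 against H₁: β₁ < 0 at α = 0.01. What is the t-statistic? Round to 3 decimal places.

MSE = SSE/(n − 2) = 13.989/158 = 0.088538.
SE(b_1) = √(MSE/Sₓₓ) = √(0.088538/221.35) = 0.0199998.
t = -0.0351 / 0.0199998 = -1.755.
df = n − 2 = 158.
One-sided p ≈ 0.0406, which is ≥ 0.01, so fail to reject H₀.
The data do not give significant evidence that the true slope on weekly hours worked is negative.

t = -1.755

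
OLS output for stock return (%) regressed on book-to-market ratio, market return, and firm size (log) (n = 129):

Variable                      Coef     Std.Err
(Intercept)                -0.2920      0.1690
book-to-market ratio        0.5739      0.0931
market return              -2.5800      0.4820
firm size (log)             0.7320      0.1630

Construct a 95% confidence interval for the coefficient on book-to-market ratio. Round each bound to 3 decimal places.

Read off: b = 0.5739, SE = 0.0931 for book-to-market ratio.
df = n − k − 1 = 129 − 3 − 1 = 125.
t* = t_{0.025, 125} = 1.979124.
Margin = t* × SE = 1.979124 × 0.0931 = 0.18426.
CI: 0.5739 ± 0.18426 → (0.390, 0.758).

(0.390, 0.758)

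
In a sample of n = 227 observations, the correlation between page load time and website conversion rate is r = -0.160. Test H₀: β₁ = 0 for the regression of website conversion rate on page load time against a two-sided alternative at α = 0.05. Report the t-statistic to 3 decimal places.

t = -2.431

t = r·√(n − 2)/√(1 − r²) = -0.160·√225/√0.9744 = -2.431.
df = n − 2 = 225.
Two-sided p ≈ 0.0158, which is < 0.05, so reject H₀.
There is evidence of a linear association between page load time and website conversion rate.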